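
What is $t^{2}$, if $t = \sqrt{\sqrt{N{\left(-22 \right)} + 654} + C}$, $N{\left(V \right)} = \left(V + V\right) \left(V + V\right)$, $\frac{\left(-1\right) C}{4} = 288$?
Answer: $-1152 + \sqrt{2590} \approx -1101.1$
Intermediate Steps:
$C = -1152$ ($C = \left(-4\right) 288 = -1152$)
$N{\left(V \right)} = 4 V^{2}$ ($N{\left(V \right)} = 2 V 2 V = 4 V^{2}$)
$t = \sqrt{-1152 + \sqrt{2590}}$ ($t = \sqrt{\sqrt{4 \left(-22\right)^{2} + 654} - 1152} = \sqrt{\sqrt{4 \cdot 484 + 654} - 1152} = \sqrt{\sqrt{1936 + 654} - 1152} = \sqrt{\sqrt{2590} - 1152} = \sqrt{-1152 + \sqrt{2590}} \approx 33.183 i$)
$t^{2} = \left(\sqrt{-1152 + \sqrt{2590}}\right)^{2} = -1152 + \sqrt{2590}$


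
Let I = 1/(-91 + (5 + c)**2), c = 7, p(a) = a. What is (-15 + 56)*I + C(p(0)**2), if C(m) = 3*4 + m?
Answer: 677/53 ≈ 12.774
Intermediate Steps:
C(m) = 12 + m
I = 1/53 (I = 1/(-91 + (5 + 7)**2) = 1/(-91 + 12**2) = 1/(-91 + 144) = 1/53 ≈ 0.018868)
(-15 + 56)*I + C(p(0)**2) = (-15 + 56)*(1/53) + (12 + 0**2) = 41*(1/53) + (12 + 0) = 41/53 + 12 = 677/53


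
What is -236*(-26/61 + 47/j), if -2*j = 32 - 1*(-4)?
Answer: 393530/549 ≈ 716.81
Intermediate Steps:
j = -18 (j = -(32 - 1*(-4))/2 = -(32 + 4)/2 = -1/2*36 = -18)
-236*(-26/61 + 47/j) = -236*(-26/61 + 47/(-18)) = -236*(-26*1/61 + 47*(-1/18)) = -236*(-26/61 - 47/18) = -236*(-3335/1098) = 393530/549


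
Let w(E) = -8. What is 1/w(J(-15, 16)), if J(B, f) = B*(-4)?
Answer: -⅛ ≈ -0.12500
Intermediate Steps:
J(B, f) = -4*B
1/w(J(-15, 16)) = 1/(-8) = -⅛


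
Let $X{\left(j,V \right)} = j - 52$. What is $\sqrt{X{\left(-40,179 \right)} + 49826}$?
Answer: $9 \sqrt{614} \approx 223.01$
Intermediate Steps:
$X{\left(j,V \right)} = -52 + j$
$\sqrt{X{\left(-40,179 \right)} + 49826} = \sqrt{\left(-52 - 40\right) + 49826} = \sqrt{-92 + 49826} = \sqrt{49734} = 9 \sqrt{614}$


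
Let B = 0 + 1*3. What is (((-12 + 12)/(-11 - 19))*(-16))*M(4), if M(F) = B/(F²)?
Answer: 0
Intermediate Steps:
B = 3 (B = 0 + 3 = 3)
M(F) = 3/F² (M(F) = 3/(F²) = 3/F²)
(((-12 + 12)/(-11 - 19))*(-16))*M(4) = (((-12 + 12)/(-11 - 19))*(-16))*(3/4²) = ((0/(-30))*(-16))*(3*(1/16)) = ((0*(-1/30))*(-16))*(3/16) = (0*(-16))*(3/16) = 0*(3/16) = 0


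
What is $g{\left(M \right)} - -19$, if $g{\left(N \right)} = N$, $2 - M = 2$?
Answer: $19$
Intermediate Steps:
$M = 0$ ($M = 2 - 2 = 0$)
$g{\left(M \right)} - -19 = 0 - -19 = 0 + 19 = 19$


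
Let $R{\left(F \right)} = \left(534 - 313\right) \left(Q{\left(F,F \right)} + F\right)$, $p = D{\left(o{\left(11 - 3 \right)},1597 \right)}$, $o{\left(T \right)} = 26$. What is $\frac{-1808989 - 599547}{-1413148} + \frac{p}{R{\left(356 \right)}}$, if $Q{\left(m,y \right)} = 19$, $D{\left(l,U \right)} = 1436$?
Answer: $\frac{50409175382}{29278660125} \approx 1.7217$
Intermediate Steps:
$p = 1436$
$R{\left(F \right)} = 4199 + 221 F$ ($R{\left(F \right)} = \left(534 - 313\right) \left(19 + F\right) = 221 \left(19 + F\right) = 4199 + 221 F$)
$\frac{-1808989 - 599547}{-1413148} + \frac{p}{R{\left(356 \right)}} = \frac{-1808989 - 599547}{-1413148} + \frac{1436}{4199 + 221 \cdot 356} = \left(-1808989 - 599547\right) \left(- \frac{1}{1413148}\right) + \frac{1436}{4199 + 78676} = \left(-2408536\right) \left(- \frac{1}{1413148}\right) + \frac{1436}{82875} = \frac{602134}{353287} + 1436 \cdot \frac{1}{82875} = \frac{602134}{353287} + \frac{1436}{82875} = \frac{50409175382}{29278660125}$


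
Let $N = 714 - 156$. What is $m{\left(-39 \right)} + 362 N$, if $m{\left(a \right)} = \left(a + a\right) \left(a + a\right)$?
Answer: $208080$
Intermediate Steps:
$m{\left(a \right)} = 4 a^{2}$ ($m{\left(a \right)} = 2 a 2 a = 4 a^{2}$)
$N = 558$ ($N = 714 - 156 = 558$)
$m{\left(-39 \right)} + 362 N = 4 \left(-39\right)^{2} + 362 \cdot 558 = 4 \cdot 1521 + 201996 = 6084 + 201996 = 208080$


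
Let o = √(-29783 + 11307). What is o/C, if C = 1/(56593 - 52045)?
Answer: 9096*I*√4619 ≈ 6.1819e+5*I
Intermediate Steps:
C = 1/4548 ≈ 0.00021988
o = 2*I*√4619 (o = √(-18476) = 2*I*√4619 ≈ 135.93*I)
o/C = (2*I*√4619)/(1/4548) = (2*I*√4619)*4548 = 9096*I*√4619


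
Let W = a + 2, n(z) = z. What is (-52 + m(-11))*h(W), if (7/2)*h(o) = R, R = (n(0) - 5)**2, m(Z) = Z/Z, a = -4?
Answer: -2550/7 ≈ -364.29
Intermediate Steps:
m(Z) = 1
R = 25 (R = (0 - 5)**2 = (-5)**2 = 25)
W = -2 (W = -4 + 2 = -2)
h(o) = 50/7 (h(o) = (2/7)*25 = 50/7)
(-52 + m(-11))*h(W) = (-52 + 1)*(50/7) = -51*50/7 = -2550/7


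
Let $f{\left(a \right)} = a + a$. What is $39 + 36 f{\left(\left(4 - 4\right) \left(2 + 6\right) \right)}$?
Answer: $39$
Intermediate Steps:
$f{\left(a \right)} = 2 a$
$39 + 36 f{\left(\left(4 - 4\right) \left(2 + 6\right) \right)} = 39 + 36 \cdot 2 \left(4 - 4\right) \left(2 + 6\right) = 39 + 36 \cdot 2 \cdot 0 \cdot 8 = 39 + 36 \cdot 2 \cdot 0 = 39 + 36 \cdot 0 = 39 + 0 = 39$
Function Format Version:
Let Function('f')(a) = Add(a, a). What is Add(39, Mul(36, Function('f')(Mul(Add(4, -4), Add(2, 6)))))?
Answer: 39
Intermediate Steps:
Function('f')(a) = Mul(2, a)
Add(39, Mul(36, Function('f')(Mul(Add(4, -4), Add(2, 6))))) = Add(39, Mul(36, Mul(2, Mul(Add(4, -4), Add(2, 6))))) = Add(39, Mul(36, Mul(2, Mul(0, 8)))) = Add(39, Mul(36, Mul(2, 0))) = Add(39, Mul(36, 0)) = Add(39, 0) = 39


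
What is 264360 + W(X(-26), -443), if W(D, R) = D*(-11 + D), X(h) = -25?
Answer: 265260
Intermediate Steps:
264360 + W(X(-26), -443) = 264360 - 25*(-11 - 25) = 264360 - 25*(-36) = 264360 + 900 = 265260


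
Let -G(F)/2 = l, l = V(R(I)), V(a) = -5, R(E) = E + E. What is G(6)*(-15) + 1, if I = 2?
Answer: -149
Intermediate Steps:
R(E) = 2*E
l = -5
G(F) = 10 (G(F) = -2*(-5) = 10)
G(6)*(-15) + 1 = 10*(-15) + 1 = -150 + 1 = -149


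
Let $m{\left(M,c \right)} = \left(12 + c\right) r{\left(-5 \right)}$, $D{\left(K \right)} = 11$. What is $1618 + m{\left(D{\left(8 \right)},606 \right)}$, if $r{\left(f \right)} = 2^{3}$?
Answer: $6562$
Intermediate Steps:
$r{\left(f \right)} = 8$
$m{\left(M,c \right)} = 96 + 8 c$ ($m{\left(M,c \right)} = \left(12 + c\right) 8 = 96 + 8 c$)
$1618 + m{\left(D{\left(8 \right)},606 \right)} = 1618 + \left(96 + 8 \cdot 606\right) = 1618 + \left(96 + 4848\right) = 1618 + 4944 = 6562$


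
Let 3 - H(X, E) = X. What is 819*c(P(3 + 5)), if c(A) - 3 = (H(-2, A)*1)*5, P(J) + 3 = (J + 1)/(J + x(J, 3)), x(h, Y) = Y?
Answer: 22932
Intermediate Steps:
H(X, E) = 3 - X
P(J) = -3 + (1 + J)/(3 + J) (P(J) = -3 + (J + 1)/(J + 3) = -3 + (1 + J)/(3 + J))
c(A) = 28 (c(A) = 3 + ((3 - 1*(-2))*1)*5 = 3 + ((3 + 2)*1)*5 = 3 + (5*1)*5 = 3 + 5*5 = 3 + 25 = 28)
819*c(P(3 + 5)) = 819*28 = 22932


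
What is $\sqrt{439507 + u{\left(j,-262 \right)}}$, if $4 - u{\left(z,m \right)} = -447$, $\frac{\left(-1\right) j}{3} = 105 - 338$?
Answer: $\sqrt{439958} \approx 663.29$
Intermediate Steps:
$j = 699$ ($j = - 3 \left(105 - 338\right) = \left(-3\right) \left(-233\right) = 699$)
$u{\left(z,m \right)} = 451$ ($u{\left(z,m \right)} = 4 - -447 = 4 + 447 = 451$)
$\sqrt{439507 + u{\left(j,-262 \right)}} = \sqrt{439507 + 451} = \sqrt{439958}$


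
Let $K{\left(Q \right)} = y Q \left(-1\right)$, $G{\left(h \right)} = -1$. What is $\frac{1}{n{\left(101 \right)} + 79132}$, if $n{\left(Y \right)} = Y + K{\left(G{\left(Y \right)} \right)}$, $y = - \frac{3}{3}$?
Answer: $\frac{1}{79232} \approx 1.2621 \cdot 10^{-5}$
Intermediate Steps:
$y = -1$ ($y = \left(-3\right) \frac{1}{3} = -1$)
$K{\left(Q \right)} = Q$ ($K{\left(Q \right)} = - Q \left(-1\right) = Q$)
$n{\left(Y \right)} = -1 + Y$ ($n{\left(Y \right)} = Y - 1 = -1 + Y$)
$\frac{1}{n{\left(101 \right)} + 79132} = \frac{1}{\left(-1 + 101\right) + 79132} = \frac{1}{100 + 79132} = \frac{1}{79232}$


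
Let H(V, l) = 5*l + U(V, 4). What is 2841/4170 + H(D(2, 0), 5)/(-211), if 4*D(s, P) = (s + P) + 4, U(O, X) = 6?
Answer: 156727/293290 ≈ 0.53438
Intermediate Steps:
D(s, P) = 1 + P/4 + s/4 (D(s, P) = ((s + P) + 4)/4 = ((P + s) + 4)/4 = (4 + P + s)/4 = 1 + P/4 + s/4)
H(V, l) = 6 + 5*l (H(V, l) = 5*l + 6 = 6 + 5*l)
2841/4170 + H(D(2, 0), 5)/(-211) = 2841/4170 + (6 + 5*5)/(-211) = 2841*(1/4170) + (6 + 25)*(-1/211) = 947/1390 + 31*(-1/211) = 947/1390 - 31/211 = 156727/293290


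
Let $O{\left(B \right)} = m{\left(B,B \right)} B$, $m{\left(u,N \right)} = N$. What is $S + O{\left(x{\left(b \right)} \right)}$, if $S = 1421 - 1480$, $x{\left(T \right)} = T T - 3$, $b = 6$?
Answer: $1030$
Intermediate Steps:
$x{\left(T \right)} = -3 + T^{2}$ ($x{\left(T \right)} = T^{2} - 3 = -3 + T^{2}$)
$S = -59$ ($S = 1421 - 1480 = -59$)
$O{\left(B \right)} = B^{2}$ ($O{\left(B \right)} = B B = B^{2}$)
$S + O{\left(x{\left(b \right)} \right)} = -59 + \left(-3 + 6^{2}\right)^{2} = -59 + \left(-3 + 36\right)^{2} = -59 + 33^{2} = -59 + 1089 = 1030$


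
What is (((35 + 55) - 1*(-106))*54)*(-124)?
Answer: -1312416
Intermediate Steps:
(((35 + 55) - 1*(-106))*54)*(-124) = ((90 + 106)*54)*(-124) = (196*54)*(-124) = 10584*(-124) = -1312416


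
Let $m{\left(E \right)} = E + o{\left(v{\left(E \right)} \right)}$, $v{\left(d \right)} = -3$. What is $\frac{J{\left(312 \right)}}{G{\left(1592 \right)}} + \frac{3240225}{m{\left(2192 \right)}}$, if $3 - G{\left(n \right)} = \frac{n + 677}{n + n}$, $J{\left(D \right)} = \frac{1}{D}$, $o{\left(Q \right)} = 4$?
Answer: $\frac{102260518037}{69305028} \approx 1475.5$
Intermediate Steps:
$m{\left(E \right)} = 4 + E$ ($m{\left(E \right)} = E + 4 = 4 + E$)
$G{\left(n \right)} = 3 - \frac{677 + n}{2 n}$ ($G{\left(n \right)} = 3 - \frac{n + 677}{n + n} = 3 - \frac{677 + n}{2 n}$)
$\frac{J{\left(312 \right)}}{G{\left(1592 \right)}} + \frac{3240225}{m{\left(2192 \right)}} = \frac{1}{312 \frac{-677 + 5 \cdot 1592}{2 \cdot 1592}} + \frac{3240225}{4 + 2192} = \frac{1}{312 \cdot \frac{1}{2} \cdot \frac{1}{1592} \left(-677 + 7960\right)} + \frac{3240225}{2196} = \frac{1}{312 \cdot \frac{1}{2} \cdot \frac{1}{1592} \cdot 7283} + 3240225 \cdot \frac{1}{2196} = \frac{1}{312 \cdot \frac{7283}{3184}} + \frac{360025}{244} = \frac{1}{312} \cdot \frac{3184}{7283} + \frac{360025}{244} = \frac{398}{284037} + \frac{360025}{244} = \frac{102260518037}{69305028}$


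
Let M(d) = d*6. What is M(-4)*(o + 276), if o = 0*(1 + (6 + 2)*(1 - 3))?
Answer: -6624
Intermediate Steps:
M(d) = 6*d
o = 0 (o = 0*(1 + 8*(-2)) = 0*(1 - 16) = 0*(-15) = 0)
M(-4)*(o + 276) = (6*(-4))*(0 + 276) = -24*276 = -6624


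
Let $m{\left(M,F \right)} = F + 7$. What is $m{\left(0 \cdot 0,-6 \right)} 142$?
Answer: $142$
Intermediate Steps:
$m{\left(M,F \right)} = 7 + F$
$m{\left(0 \cdot 0,-6 \right)} 142 = \left(7 - 6\right) 142 = 1 \cdot 142 = 142$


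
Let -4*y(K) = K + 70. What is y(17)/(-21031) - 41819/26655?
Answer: -3515662571/2242325220 ≈ -1.5679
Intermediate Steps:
y(K) = -35/2 - K/4 (y(K) = -(K + 70)/4 = -(70 + K)/4 = -35/2 - K/4)
y(17)/(-21031) - 41819/26655 = (-35/2 - 1/4*17)/(-21031) - 41819/26655 = (-35/2 - 17/4)*(-1/21031) - 41819*1/26655 = -87/4*(-1/21031) - 41819/26655 = 87/84124 - 41819/26655 = -3515662571/2242325220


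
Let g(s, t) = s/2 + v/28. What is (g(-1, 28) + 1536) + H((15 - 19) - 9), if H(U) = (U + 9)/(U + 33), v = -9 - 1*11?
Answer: 107421/70 ≈ 1534.6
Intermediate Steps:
v = -20 (v = -9 - 11 = -20)
g(s, t) = -5/7 + s/2 (g(s, t) = s/2 - 20/28 = s*(½) - 20*1/28 = s/2 - 5/7 = -5/7 + s/2)
H(U) = (9 + U)/(33 + U)
(g(-1, 28) + 1536) + H((15 - 19) - 9) = ((-5/7 + (½)*(-1)) + 1536) + (9 + ((15 - 19) - 9))/(33 + ((15 - 19) - 9)) = ((-5/7 - ½) + 1536) + (9 + (-4 - 9))/(33 + (-4 - 9)) = (-17/14 + 1536) + (9 - 13)/(33 - 13) = 21487/14 - 4/20 = 21487/14 + (1/20)*(-4) = 21487/14 - ⅕ = 107421/70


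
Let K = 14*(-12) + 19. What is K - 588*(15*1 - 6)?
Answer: -5441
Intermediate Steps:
K = -149 (K = -168 + 19 = -149)
K - 588*(15*1 - 6) = -149 - 588*(15*1 - 6) = -149 - 588*(15 - 6) = -149 - 588*9 = -149 - 5292 = -5441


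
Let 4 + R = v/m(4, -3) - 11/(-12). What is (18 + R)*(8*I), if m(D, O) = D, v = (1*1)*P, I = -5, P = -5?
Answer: -1640/3 ≈ -546.67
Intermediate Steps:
v = -5 (v = (1*1)*(-5) = 1*(-5) = -5)
R = -13/3 (R = -4 + (-5/4 - 11/(-12)) = -4 + (-5*1/4 - 11*(-1/12)) = -4 + (-5/4 + 11/12) = -4 - 1/3 = -13/3 ≈ -4.3333)
(18 + R)*(8*I) = (18 - 13/3)*(8*(-5)) = (41/3)*(-40) = -1640/3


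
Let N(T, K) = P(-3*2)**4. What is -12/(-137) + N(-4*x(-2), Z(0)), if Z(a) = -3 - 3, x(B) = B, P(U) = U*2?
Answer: 2840844/137 ≈ 20736.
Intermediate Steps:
P(U) = 2*U
Z(a) = -6
N(T, K) = 20736 (N(T, K) = (2*(-3*2))**4 = (2*(-6))**4 = (-12)**4 = 20736)
-12/(-137) + N(-4*x(-2), Z(0)) = -12/(-137) + 20736 = -12*(-1/137) + 20736 = 12/137 + 20736 = 2840844/137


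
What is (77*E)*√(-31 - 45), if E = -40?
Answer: -6160*I*√19 ≈ -26851.0*I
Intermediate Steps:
(77*E)*√(-31 - 45) = (77*(-40))*√(-31 - 45) = -6160*I*√19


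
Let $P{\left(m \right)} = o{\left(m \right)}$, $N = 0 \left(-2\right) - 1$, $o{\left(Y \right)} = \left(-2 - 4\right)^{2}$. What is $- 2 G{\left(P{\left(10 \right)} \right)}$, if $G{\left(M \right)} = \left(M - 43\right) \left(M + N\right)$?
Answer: $490$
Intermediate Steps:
$o{\left(Y \right)} = 36$ ($o{\left(Y \right)} = \left(-6\right)^{2} = 36$)
$N = -1$ ($N = 0 - 1 = -1$)
$P{\left(m \right)} = 36$
$G{\left(M \right)} = \left(-1 + M\right) \left(-43 + M\right)$ ($G{\left(M \right)} = \left(M - 43\right) \left(M - 1\right) = \left(-43 + M\right) \left(-1 + M\right) = \left(-1 + M\right) \left(-43 + M\right)$)
$- 2 G{\left(P{\left(10 \right)} \right)} = - 2 \left(43 + 36^{2} - 1584\right) = - 2 \left(43 + 1296 - 1584\right) = \left(-2\right) \left(-245\right) = 490$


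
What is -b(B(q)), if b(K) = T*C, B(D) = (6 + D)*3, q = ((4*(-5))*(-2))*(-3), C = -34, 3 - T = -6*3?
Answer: 714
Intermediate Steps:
T = 21 (T = 3 - (-6)*3 = 3 - 1*(-18) = 3 + 18 = 21)
q = -120 (q = -20*(-2)*(-3) = 40*(-3) = -120)
B(D) = 18 + 3*D
b(K) = -714 (b(K) = 21*(-34) = -714)
-b(B(q)) = -1*(-714) = 714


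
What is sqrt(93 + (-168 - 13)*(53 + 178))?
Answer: I*sqrt(41718) ≈ 204.25*I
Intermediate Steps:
sqrt(93 + (-168 - 13)*(53 + 178)) = sqrt(93 - 181*231) = sqrt(93 - 41811) = sqrt(-41718) = I*sqrt(41718)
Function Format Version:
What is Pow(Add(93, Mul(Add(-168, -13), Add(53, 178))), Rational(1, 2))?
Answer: Mul(I, Pow(41718, Rational(1, 2))) ≈ Mul(204.25, I)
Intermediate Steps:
Pow(Add(93, Mul(Add(-168, -13), Add(53, 178))), Rational(1, 2)) = Pow(Add(93, Mul(-181, 231)), Rational(1, 2)) = Pow(Add(93, -41811), Rational(1, 2)) = Pow(-41718, Rational(1, 2)) = Mul(I, Pow(41718, Rational(1, 2)))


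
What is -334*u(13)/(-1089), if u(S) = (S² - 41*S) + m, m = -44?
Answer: -45424/363 ≈ -125.14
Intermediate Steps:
u(S) = -44 + S² - 41*S (u(S) = (S² - 41*S) - 44 = -44 + S² - 41*S)
-334*u(13)/(-1089) = -334*(-44 + 13² - 41*13)/(-1089) = -334*(-44 + 169 - 533)*(-1)/1089 = -(-136272)*(-1)/1089 = -334*136/363 = -45424/363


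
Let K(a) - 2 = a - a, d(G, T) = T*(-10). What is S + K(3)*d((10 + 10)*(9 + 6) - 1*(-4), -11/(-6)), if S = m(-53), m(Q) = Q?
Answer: -269/3 ≈ -89.667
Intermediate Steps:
S = -53
d(G, T) = -10*T
K(a) = 2 (K(a) = 2 + (a - a) = 2 + 0 = 2)
S + K(3)*d((10 + 10)*(9 + 6) - 1*(-4), -11/(-6)) = -53 + 2*(-(-10)*11/(-6)) = -53 + 2*(-(-10)*11*(-⅙)) = -53 + 2*(-(-10)*(-11)/6) = -53 + 2*(-10*11/6) = -53 + 2*(-55/3) = -53 - 110/3 = -269/3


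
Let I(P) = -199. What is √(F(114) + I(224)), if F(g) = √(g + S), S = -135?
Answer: √(-199 + I*√21) ≈ 0.1624 + 14.108*I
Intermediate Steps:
F(g) = √(-135 + g) (F(g) = √(g - 135) = √(-135 + g))
√(F(114) + I(224)) = √(√(-135 + 114) - 199) = √(√(-21) - 199) = √(I*√21 - 199) = √(-199 + I*√21)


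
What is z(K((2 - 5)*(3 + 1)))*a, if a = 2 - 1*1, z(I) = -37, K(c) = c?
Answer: -37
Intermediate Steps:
a = 1 (a = 2 - 1 = 1)
z(K((2 - 5)*(3 + 1)))*a = -37*1 = -37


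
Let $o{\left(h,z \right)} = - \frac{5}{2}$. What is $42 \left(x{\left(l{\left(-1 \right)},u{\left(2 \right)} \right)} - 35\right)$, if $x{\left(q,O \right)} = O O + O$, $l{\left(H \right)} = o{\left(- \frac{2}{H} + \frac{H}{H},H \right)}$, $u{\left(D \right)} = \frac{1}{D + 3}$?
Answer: $- \frac{36498}{25} \approx -1459.9$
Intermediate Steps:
$o{\left(h,z \right)} = - \frac{5}{2}$ ($o{\left(h,z \right)} = \left(-5\right) \frac{1}{2} = - \frac{5}{2}$)
$u{\left(D \right)} = \frac{1}{3 + D}$
$l{\left(H \right)} = - \frac{5}{2}$
$x{\left(q,O \right)} = O + O^{2}$ ($x{\left(q,O \right)} = O^{2} + O = O + O^{2}$)
$42 \left(x{\left(l{\left(-1 \right)},u{\left(2 \right)} \right)} - 35\right) = 42 \left(\frac{1 + \frac{1}{3 + 2}}{3 + 2} - 35\right) = 42 \left(\frac{1 + \frac{1}{5}}{5} - 35\right) = 42 \left(\frac{1}{5} \cdot \frac{6}{5} - 35\right) = 42 \left(\frac{6}{25} - 35\right) = 42 \left(- \frac{869}{25}\right) = - \frac{36498}{25}$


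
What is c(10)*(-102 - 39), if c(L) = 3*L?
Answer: -4230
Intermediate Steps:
c(10)*(-102 - 39) = (3*10)*(-102 - 39) = 30*(-141) = -4230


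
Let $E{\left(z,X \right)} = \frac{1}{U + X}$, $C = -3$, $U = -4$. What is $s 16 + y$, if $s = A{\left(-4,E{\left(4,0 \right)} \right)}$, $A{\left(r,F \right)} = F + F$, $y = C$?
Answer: $-11$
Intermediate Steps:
$y = -3$
$E{\left(z,X \right)} = \frac{1}{-4 + X}$
$A{\left(r,F \right)} = 2 F$
$s = - \frac{1}{2}$ ($s = \frac{2}{-4 + 0} = \frac{2}{-4} = 2 \left(- \frac{1}{4}\right) = - \frac{1}{2} \approx -0.5$)
$s 16 + y = \left(- \frac{1}{2}\right) 16 - 3 = -8 - 3 = -11$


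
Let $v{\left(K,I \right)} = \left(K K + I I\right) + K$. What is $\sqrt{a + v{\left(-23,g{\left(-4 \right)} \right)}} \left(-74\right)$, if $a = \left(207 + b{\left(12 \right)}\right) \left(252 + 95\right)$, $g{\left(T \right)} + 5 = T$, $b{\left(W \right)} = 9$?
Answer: $- 74 \sqrt{75539} \approx -20338.0$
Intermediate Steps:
$g{\left(T \right)} = -5 + T$
$a = 74952$ ($a = \left(207 + 9\right) \left(252 + 95\right) = 216 \cdot 347 = 74952$)
$v{\left(K,I \right)} = K + I^{2} + K^{2}$ ($v{\left(K,I \right)} = \left(K^{2} + I^{2}\right) + K = \left(I^{2} + K^{2}\right) + K = K + I^{2} + K^{2}$)
$\sqrt{a + v{\left(-23,g{\left(-4 \right)} \right)}} \left(-74\right) = \sqrt{74952 + \left(-23 + \left(-5 - 4\right)^{2} + \left(-23\right)^{2}\right)} \left(-74\right) = \sqrt{74952 + \left(-23 + \left(-9\right)^{2} + 529\right)} \left(-74\right) = \sqrt{74952 + \left(-23 + 81 + 529\right)} \left(-74\right) = \sqrt{74952 + 587} \left(-74\right) = \sqrt{75539} \left(-74\right) = - 74 \sqrt{75539}$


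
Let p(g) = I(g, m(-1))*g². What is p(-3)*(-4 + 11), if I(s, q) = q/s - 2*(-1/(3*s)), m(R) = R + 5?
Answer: -98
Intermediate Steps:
m(R) = 5 + R
I(s, q) = 2/(3*s) + q/s (I(s, q) = q/s - 2*(-1/(3*s)) = q/s - (-2)/(3*s) = q/s + 2/(3*s) = 2/(3*s) + q/s)
p(g) = 14*g/3 (p(g) = ((⅔ + (5 - 1))/g)*g² = ((⅔ + 4)/g)*g² = ((14/3)/g)*g² = (14/(3*g))*g² = 14*g/3)
p(-3)*(-4 + 11) = ((14/3)*(-3))*(-4 + 11) = -14*7 = -98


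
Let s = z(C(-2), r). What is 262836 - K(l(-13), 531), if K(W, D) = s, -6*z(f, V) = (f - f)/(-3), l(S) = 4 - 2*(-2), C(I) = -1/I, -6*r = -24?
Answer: 262836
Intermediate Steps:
r = 4 (r = -⅙*(-24) = 4)
l(S) = 8 (l(S) = 4 + 4 = 8)
z(f, V) = 0 (z(f, V) = -(f - f)/(6*(-3)) = -0*(-1)/3 = -⅙*0 = 0)
s = 0
K(W, D) = 0
262836 - K(l(-13), 531) = 262836 - 1*0 = 262836 + 0 = 262836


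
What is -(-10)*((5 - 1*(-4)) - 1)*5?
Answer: 400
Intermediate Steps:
-(-10)*((5 - 1*(-4)) - 1)*5 = -(-10)*((5 + 4) - 1)*5 = -(-10)*(9 - 1)*5 = -(-10)*8*5 = -5*(-16)*5 = 80*5 = 400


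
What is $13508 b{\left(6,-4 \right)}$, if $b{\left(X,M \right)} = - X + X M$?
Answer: $-405240$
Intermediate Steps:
$b{\left(X,M \right)} = - X + M X$
$13508 b{\left(6,-4 \right)} = 13508 \cdot 6 \left(-1 - 4\right) = 13508 \cdot 6 \left(-5\right) = 13508 \left(-30\right) = -405240$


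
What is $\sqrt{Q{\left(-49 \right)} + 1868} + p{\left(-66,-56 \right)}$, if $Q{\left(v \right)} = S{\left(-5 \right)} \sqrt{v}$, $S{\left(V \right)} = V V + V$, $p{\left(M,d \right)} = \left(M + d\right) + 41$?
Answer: $-81 + 2 \sqrt{467 + 35 i} \approx -37.749 + 1.6185 i$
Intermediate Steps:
$p{\left(M,d \right)} = 41 + M + d$
$S{\left(V \right)} = V + V^{2}$ ($S{\left(V \right)} = V^{2} + V = V + V^{2}$)
$Q{\left(v \right)} = 20 \sqrt{v}$ ($Q{\left(v \right)} = - 5 \left(1 - 5\right) \sqrt{v} = \left(-5\right) \left(-4\right) \sqrt{v} = 20 \sqrt{v}$)
$\sqrt{Q{\left(-49 \right)} + 1868} + p{\left(-66,-56 \right)} = \sqrt{20 \sqrt{-49} + 1868} - 81 = \sqrt{20 \cdot 7 i + 1868} - 81 = \sqrt{140 i + 1868} - 81 = \sqrt{1868 + 140 i} - 81 = -81 + \sqrt{1868 + 140 i}$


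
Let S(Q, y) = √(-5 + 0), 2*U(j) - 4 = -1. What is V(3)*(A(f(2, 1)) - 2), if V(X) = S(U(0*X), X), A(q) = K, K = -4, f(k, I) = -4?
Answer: -6*I*√5 ≈ -13.416*I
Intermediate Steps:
U(j) = 3/2 (U(j) = 2 + (½)*(-1) = 2 - ½ = 3/2)
A(q) = -4
S(Q, y) = I*√5 (S(Q, y) = √(-5) = I*√5)
V(X) = I*√5
V(3)*(A(f(2, 1)) - 2) = (I*√5)*(-4 - 2) = (I*√5)*(-6) = -6*I*√5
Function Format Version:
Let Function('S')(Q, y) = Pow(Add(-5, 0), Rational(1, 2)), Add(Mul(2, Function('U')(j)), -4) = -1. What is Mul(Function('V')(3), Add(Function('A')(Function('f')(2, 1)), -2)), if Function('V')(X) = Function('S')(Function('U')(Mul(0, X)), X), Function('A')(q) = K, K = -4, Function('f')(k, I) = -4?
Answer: Mul(-6, I, Pow(5, Rational(1, 2))) ≈ Mul(-13.416, I)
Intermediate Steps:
Function('U')(j) = Rational(3, 2) (Function('U')(j) = Add(2, Mul(Rational(1, 2), -1)) = Add(2, Rational(-1, 2)) = Rational(3, 2))
Function('A')(q) = -4
Function('S')(Q, y) = Mul(I, Pow(5, Rational(1, 2))) (Function('S')(Q, y) = Pow(-5, Rational(1, 2)) = Mul(I, Pow(5, Rational(1, 2))))
Function('V')(X) = Mul(I, Pow(5, Rational(1, 2)))
Mul(Function('V')(3), Add(Function('A')(Function('f')(2, 1)), -2)) = Mul(Mul(I, Pow(5, Rational(1, 2))), Add(-4, -2)) = Mul(Mul(I, Pow(5, Rational(1, 2))), -6) = Mul(-6, I, Pow(5, Rational(1, 2)))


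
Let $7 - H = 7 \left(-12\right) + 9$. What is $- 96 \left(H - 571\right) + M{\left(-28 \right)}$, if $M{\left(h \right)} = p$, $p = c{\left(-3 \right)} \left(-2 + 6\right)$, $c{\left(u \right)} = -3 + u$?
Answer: $46920$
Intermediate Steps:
$p = -24$ ($p = \left(-3 - 3\right) \left(-2 + 6\right) = \left(-6\right) 4 = -24$)
$M{\left(h \right)} = -24$
$H = 82$ ($H = 7 - \left(7 \left(-12\right) + 9\right) = 7 - \left(-84 + 9\right) = 7 - -75 = 7 + 75 = 82$)
$- 96 \left(H - 571\right) + M{\left(-28 \right)} = - 96 \left(82 - 571\right) - 24 = \left(-96\right) \left(-489\right) - 24 = 46944 - 24 = 46920$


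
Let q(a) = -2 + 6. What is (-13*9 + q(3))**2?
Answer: 12769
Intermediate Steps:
q(a) = 4
(-13*9 + q(3))**2 = (-13*9 + 4)**2 = (-117 + 4)**2 = (-113)**2 = 12769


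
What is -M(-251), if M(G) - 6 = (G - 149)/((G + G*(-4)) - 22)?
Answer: -3986/731 ≈ -5.4528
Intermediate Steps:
M(G) = 6 + (-149 + G)/(-22 - 3*G) (M(G) = 6 + (G - 149)/((G + G*(-4)) - 22) = 6 + (-149 + G)/((G - 4*G) - 22) = 6 + (-149 + G)/(-3*G - 22) = 6 + (-149 + G)/(-22 - 3*G))
-M(-251) = -(281 + 17*(-251))/(22 + 3*(-251)) = -(281 - 4267)/(22 - 753) = -(-3986)/(-731) = -(-1)*(-3986)/731 = -1*3986/731 = -3986/731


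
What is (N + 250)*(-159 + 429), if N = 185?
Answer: 117450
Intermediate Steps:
(N + 250)*(-159 + 429) = (185 + 250)*(-159 + 429) = 435*270 = 117450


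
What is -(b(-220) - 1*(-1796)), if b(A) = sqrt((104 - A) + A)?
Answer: -1796 - 2*sqrt(26) ≈ -1806.2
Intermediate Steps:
b(A) = 2*sqrt(26) (b(A) = sqrt(104) = 2*sqrt(26))
-(b(-220) - 1*(-1796)) = -(2*sqrt(26) - 1*(-1796)) = -(2*sqrt(26) + 1796) = -(1796 + 2*sqrt(26)) = -1796 - 2*sqrt(26)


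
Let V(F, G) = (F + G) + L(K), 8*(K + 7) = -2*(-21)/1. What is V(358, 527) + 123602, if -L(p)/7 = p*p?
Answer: 1991449/16 ≈ 1.2447e+5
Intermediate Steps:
K = -7/4 (K = -7 + (-2*(-21)/1)/8 = -7 + (42*1)/8 = -7 + (⅛)*42 = -7 + 21/4 = -7/4 ≈ -1.7500)
L(p) = -7*p² (L(p) = -7*p*p = -7*p²)
V(F, G) = -343/16 + F + G (V(F, G) = (F + G) - 7*(-7/4)² = (F + G) - 7*49/16 = (F + G) - 343/16 = -343/16 + F + G)
V(358, 527) + 123602 = (-343/16 + 358 + 527) + 123602 = 13817/16 + 123602 = 1991449/16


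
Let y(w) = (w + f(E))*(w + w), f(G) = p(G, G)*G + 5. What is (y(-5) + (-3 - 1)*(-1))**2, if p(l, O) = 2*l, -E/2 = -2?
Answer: 99856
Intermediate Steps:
E = 4 (E = -2*(-2) = 4)
f(G) = 5 + 2*G**2 (f(G) = (2*G)*G + 5 = 2*G**2 + 5 = 5 + 2*G**2)
y(w) = 2*w*(37 + w) (y(w) = (w + (5 + 2*4**2))*(w + w) = (w + (5 + 2*16))*(2*w) = (w + (5 + 32))*(2*w) = (w + 37)*(2*w) = (37 + w)*(2*w) = 2*w*(37 + w))
(y(-5) + (-3 - 1)*(-1))**2 = (2*(-5)*(37 - 5) + (-3 - 1)*(-1))**2 = (2*(-5)*32 - 4*(-1))**2 = (-320 + 4)**2 = (-316)**2 = 99856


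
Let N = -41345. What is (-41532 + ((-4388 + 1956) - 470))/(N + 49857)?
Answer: -22217/4256 ≈ -5.2202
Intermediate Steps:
(-41532 + ((-4388 + 1956) - 470))/(N + 49857) = (-41532 + ((-4388 + 1956) - 470))/(-41345 + 49857) = (-41532 + (-2432 - 470))/8512 = (-41532 - 2902)*(1/8512) = -44434*1/8512 = -22217/4256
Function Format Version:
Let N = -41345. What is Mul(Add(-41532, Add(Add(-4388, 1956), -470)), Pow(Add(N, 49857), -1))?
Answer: Rational(-22217, 4256) ≈ -5.2202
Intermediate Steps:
Mul(Add(-41532, Add(Add(-4388, 1956), -470)), Pow(Add(N, 49857), -1)) = Mul(Add(-41532, Add(Add(-4388, 1956), -470)), Pow(Add(-41345, 49857), -1)) = Mul(Add(-41532, Add(-2432, -470)), Pow(8512, -1)) = Mul(Add(-41532, -2902), Rational(1, 8512)) = Mul(-44434, Rational(1, 8512)) = Rational(-22217, 4256)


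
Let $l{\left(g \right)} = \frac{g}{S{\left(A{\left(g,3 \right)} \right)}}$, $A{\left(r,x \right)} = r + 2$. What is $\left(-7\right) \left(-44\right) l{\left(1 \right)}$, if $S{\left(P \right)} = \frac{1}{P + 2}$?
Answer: $1540$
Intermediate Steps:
$A{\left(r,x \right)} = 2 + r$
$S{\left(P \right)} = \frac{1}{2 + P}$
$l{\left(g \right)} = g \left(4 + g\right)$ ($l{\left(g \right)} = \frac{g}{\frac{1}{2 + \left(2 + g\right)}} = \frac{g}{\frac{1}{4 + g}} = g \left(4 + g\right)$)
$\left(-7\right) \left(-44\right) l{\left(1 \right)} = \left(-7\right) \left(-44\right) 1 \left(4 + 1\right) = 308 \cdot 1 \cdot 5 = 308 \cdot 5 = 1540$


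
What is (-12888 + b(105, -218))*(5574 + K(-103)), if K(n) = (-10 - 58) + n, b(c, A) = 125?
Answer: -68958489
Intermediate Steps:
K(n) = -68 + n
(-12888 + b(105, -218))*(5574 + K(-103)) = (-12888 + 125)*(5574 + (-68 - 103)) = -12763*(5574 - 171) = -12763*5403 = -68958489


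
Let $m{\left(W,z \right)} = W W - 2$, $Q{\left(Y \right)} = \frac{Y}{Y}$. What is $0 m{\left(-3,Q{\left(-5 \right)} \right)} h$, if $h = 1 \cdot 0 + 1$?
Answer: $0$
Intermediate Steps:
$h = 1$ ($h = 0 + 1 = 1$)
$Q{\left(Y \right)} = 1$
$m{\left(W,z \right)} = -2 + W^{2}$ ($m{\left(W,z \right)} = W^{2} - 2 = -2 + W^{2}$)
$0 m{\left(-3,Q{\left(-5 \right)} \right)} h = 0 \left(-2 + \left(-3\right)^{2}\right) 1 = 0 \left(-2 + 9\right) 1 = 0 \cdot 7 \cdot 1 = 0 \cdot 1 = 0$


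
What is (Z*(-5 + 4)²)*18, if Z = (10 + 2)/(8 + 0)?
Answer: 27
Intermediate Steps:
Z = 3/2 (Z = 12/8 = 12*(⅛) = 3/2 ≈ 1.5000)
(Z*(-5 + 4)²)*18 = (3*(-5 + 4)²/2)*18 = ((3/2)*(-1)²)*18 = ((3/2)*1)*18 = (3/2)*18 = 27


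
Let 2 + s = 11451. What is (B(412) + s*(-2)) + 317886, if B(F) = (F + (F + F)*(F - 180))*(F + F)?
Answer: 158156908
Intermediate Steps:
s = 11449 (s = -2 + 11451 = 11449)
B(F) = 2*F*(F + 2*F*(-180 + F)) (B(F) = (F + (2*F)*(-180 + F))*(2*F) = (F + 2*F*(-180 + F))*(2*F) = 2*F*(F + 2*F*(-180 + F)))
(B(412) + s*(-2)) + 317886 = (412²*(-718 + 4*412) + 11449*(-2)) + 317886 = (169744*(-718 + 1648) - 22898) + 317886 = (169744*930 - 22898) + 317886 = (157861920 - 22898) + 317886 = 157839022 + 317886 = 158156908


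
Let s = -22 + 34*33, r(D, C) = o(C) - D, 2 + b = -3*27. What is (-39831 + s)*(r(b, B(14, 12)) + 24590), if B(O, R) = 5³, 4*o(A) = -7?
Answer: -3822168735/4 ≈ -9.5554e+8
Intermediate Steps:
b = -83 (b = -2 - 3*27 = -2 - 81 = -83)
o(A) = -7/4 (o(A) = (¼)*(-7) = -7/4)
B(O, R) = 125
r(D, C) = -7/4 - D
s = 1100 (s = -22 + 1122 = 1100)
(-39831 + s)*(r(b, B(14, 12)) + 24590) = (-39831 + 1100)*((-7/4 - 1*(-83)) + 24590) = -38731*((-7/4 + 83) + 24590) = -38731*(325/4 + 24590) = -38731*98685/4 = -3822168735/4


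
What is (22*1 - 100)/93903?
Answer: -26/31301 ≈ -0.00083064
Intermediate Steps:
(22*1 - 100)/93903 = (22 - 100)*(1/93903) = -78*1/93903 = -26/31301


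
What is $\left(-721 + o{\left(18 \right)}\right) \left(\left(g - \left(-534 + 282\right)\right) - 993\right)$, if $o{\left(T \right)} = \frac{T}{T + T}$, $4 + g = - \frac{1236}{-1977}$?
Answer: $\frac{706872463}{1318} \approx 5.3632 \cdot 10^{5}$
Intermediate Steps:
$g = - \frac{2224}{659}$ ($g = -4 - \frac{1236}{-1977} = -4 - - \frac{412}{659} = -4 + \frac{412}{659} = - \frac{2224}{659} \approx -3.3748$)
$o{\left(T \right)} = \frac{1}{2}$ ($o{\left(T \right)} = \frac{T}{2 T} = T \frac{1}{2 T} = \frac{1}{2}$)
$\left(-721 + o{\left(18 \right)}\right) \left(\left(g - \left(-534 + 282\right)\right) - 993\right) = \left(-721 + \frac{1}{2}\right) \left(\left(- \frac{2224}{659} - \left(-534 + 282\right)\right) - 993\right) = - \frac{1441 \left(\left(- \frac{2224}{659} - -252\right) - 993\right)}{2} = - \frac{1441 \left(\left(- \frac{2224}{659} + 252\right) - 993\right)}{2} = - \frac{1441 \left(\frac{163844}{659} - 993\right)}{2} = \left(- \frac{1441}{2}\right) \left(- \frac{490543}{659}\right) = \frac{706872463}{1318}$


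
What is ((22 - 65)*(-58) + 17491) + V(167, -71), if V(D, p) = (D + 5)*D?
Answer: 48709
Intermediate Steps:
V(D, p) = D*(5 + D) (V(D, p) = (5 + D)*D = D*(5 + D))
((22 - 65)*(-58) + 17491) + V(167, -71) = ((22 - 65)*(-58) + 17491) + 167*(5 + 167) = (-43*(-58) + 17491) + 167*172 = (2494 + 17491) + 28724 = 19985 + 28724 = 48709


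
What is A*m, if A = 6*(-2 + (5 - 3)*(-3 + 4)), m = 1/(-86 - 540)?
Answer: 0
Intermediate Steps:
m = -1/626 (m = 1/(-626) = -1/626 ≈ -0.0015974)
A = 0 (A = 6*(-2 + 2*1) = 6*(-2 + 2) = 6*0 = 0)
A*m = 0*(-1/626) = 0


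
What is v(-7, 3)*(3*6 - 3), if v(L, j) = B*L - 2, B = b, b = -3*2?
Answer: 600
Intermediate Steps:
b = -6
B = -6
v(L, j) = -2 - 6*L (v(L, j) = -6*L - 2 = -2 - 6*L)
v(-7, 3)*(3*6 - 3) = (-2 - 6*(-7))*(3*6 - 3) = (-2 + 42)*(18 - 3) = 40*15 = 600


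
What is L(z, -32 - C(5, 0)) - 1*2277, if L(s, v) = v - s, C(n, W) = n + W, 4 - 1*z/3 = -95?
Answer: -2611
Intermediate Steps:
z = 297 (z = 12 - 3*(-95) = 12 + 285 = 297)
C(n, W) = W + n
L(z, -32 - C(5, 0)) - 1*2277 = ((-32 - (0 + 5)) - 1*297) - 1*2277 = ((-32 - 1*5) - 297) - 2277 = ((-32 - 5) - 297) - 2277 = (-37 - 297) - 2277 = -334 - 2277 = -2611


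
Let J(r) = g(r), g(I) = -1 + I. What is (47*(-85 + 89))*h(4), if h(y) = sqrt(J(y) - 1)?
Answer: 188*sqrt(2) ≈ 265.87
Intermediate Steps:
J(r) = -1 + r
h(y) = sqrt(-2 + y) (h(y) = sqrt((-1 + y) - 1) = sqrt(-2 + y))
(47*(-85 + 89))*h(4) = (47*(-85 + 89))*sqrt(-2 + 4) = (47*4)*sqrt(2) = 188*sqrt(2)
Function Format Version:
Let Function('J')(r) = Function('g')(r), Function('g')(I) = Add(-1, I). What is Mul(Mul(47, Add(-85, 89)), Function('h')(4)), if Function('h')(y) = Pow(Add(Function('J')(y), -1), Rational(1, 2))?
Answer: Mul(188, Pow(2, Rational(1, 2))) ≈ 265.87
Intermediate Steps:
Function('J')(r) = Add(-1, r)
Function('h')(y) = Pow(Add(-2, y), Rational(1, 2)) (Function('h')(y) = Pow(Add(Add(-1, y), -1), Rational(1, 2)) = Pow(Add(-2, y), Rational(1, 2)))
Mul(Mul(47, Add(-85, 89)), Function('h')(4)) = Mul(Mul(47, Add(-85, 89)), Pow(Add(-2, 4), Rational(1, 2))) = Mul(Mul(47, 4), Pow(2, Rational(1, 2))) = Mul(188, Pow(2, Rational(1, 2)))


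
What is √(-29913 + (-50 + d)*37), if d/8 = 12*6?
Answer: I*√10451 ≈ 102.23*I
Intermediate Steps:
d = 576 (d = 8*(12*6) = 8*72 = 576)
√(-29913 + (-50 + d)*37) = √(-29913 + (-50 + 576)*37) = √(-29913 + 526*37) = √(-29913 + 19462) = √(-10451) = I*√10451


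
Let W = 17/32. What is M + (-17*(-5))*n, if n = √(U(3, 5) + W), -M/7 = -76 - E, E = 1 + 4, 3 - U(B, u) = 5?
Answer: 567 + 85*I*√94/8 ≈ 567.0 + 103.01*I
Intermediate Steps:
U(B, u) = -2 (U(B, u) = 3 - 1*5 = 3 - 5 = -2)
W = 17/32 (W = 17*(1/32) = 17/32 ≈ 0.53125)
E = 5
M = 567 (M = -7*(-76 - 1*5) = -7*(-76 - 5) = -7*(-81) = 567)
n = I*√94/8 (n = √(-2 + 17/32) = √(-47/32) = I*√94/8 ≈ 1.2119*I)
M + (-17*(-5))*n = 567 + (-17*(-5))*(I*√94/8) = 567 + 85*(I*√94/8) = 567 + 85*I*√94/8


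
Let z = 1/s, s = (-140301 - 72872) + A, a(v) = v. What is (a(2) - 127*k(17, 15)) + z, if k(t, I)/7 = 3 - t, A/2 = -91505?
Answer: 4931685983/396183 ≈ 12448.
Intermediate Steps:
A = -183010 (A = 2*(-91505) = -183010)
k(t, I) = 21 - 7*t (k(t, I) = 7*(3 - t) = 21 - 7*t)
s = -396183 (s = (-140301 - 72872) - 183010 = -213173 - 183010 = -396183)
z = -1/396183 (z = 1/(-396183) = -1/396183 ≈ -2.5241e-6)
(a(2) - 127*k(17, 15)) + z = (2 - 127*(21 - 7*17)) - 1/396183 = (2 - 127*(21 - 119)) - 1/396183 = (2 - 127*(-98)) - 1/396183 = (2 + 12446) - 1/396183 = 12448 - 1/396183 = 4931685983/396183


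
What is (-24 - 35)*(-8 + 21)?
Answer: -767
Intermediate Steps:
(-24 - 35)*(-8 + 21) = -59*13 = -767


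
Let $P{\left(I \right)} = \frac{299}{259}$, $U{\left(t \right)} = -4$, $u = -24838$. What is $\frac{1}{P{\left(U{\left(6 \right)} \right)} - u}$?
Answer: $\frac{259}{6433341} \approx 4.0259 \cdot 10^{-5}$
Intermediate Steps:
$P{\left(I \right)} = \frac{299}{259}$ ($P{\left(I \right)} = 299 \cdot \frac{1}{259} = \frac{299}{259}$)
$\frac{1}{P{\left(U{\left(6 \right)} \right)} - u} = \frac{1}{\frac{299}{259} - -24838} = \frac{1}{\frac{299}{259} + 24838} = \frac{1}{\frac{6433341}{259}} = \frac{259}{6433341}$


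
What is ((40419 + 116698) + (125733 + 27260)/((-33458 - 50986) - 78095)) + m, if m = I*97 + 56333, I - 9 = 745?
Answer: 46581573939/162539 ≈ 2.8659e+5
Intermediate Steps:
I = 754 (I = 9 + 745 = 754)
m = 129471 (m = 754*97 + 56333 = 73138 + 56333 = 129471)
((40419 + 116698) + (125733 + 27260)/((-33458 - 50986) - 78095)) + m = ((40419 + 116698) + (125733 + 27260)/((-33458 - 50986) - 78095)) + 129471 = (157117 + 152993/(-84444 - 78095)) + 129471 = (157117 + 152993/(-162539)) + 129471 = (157117 + 152993*(-1/162539)) + 129471 = (157117 - 152993/162539) + 129471 = 25537487070/162539 + 129471 = 46581573939/162539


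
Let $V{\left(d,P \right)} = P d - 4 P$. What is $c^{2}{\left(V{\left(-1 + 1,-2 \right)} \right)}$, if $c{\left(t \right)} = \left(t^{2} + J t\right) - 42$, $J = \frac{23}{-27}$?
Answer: $\frac{168100}{729} \approx 230.59$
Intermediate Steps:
$J = - \frac{23}{27}$ ($J = 23 \left(- \frac{1}{27}\right) = - \frac{23}{27} \approx -0.85185$)
$V{\left(d,P \right)} = - 4 P + P d$
$c{\left(t \right)} = -42 + t^{2} - \frac{23 t}{27}$ ($c{\left(t \right)} = \left(t^{2} - \frac{23 t}{27}\right) - 42 = -42 + t^{2} - \frac{23 t}{27}$)
$c^{2}{\left(V{\left(-1 + 1,-2 \right)} \right)} = \left(-42 + \left(- 2 \left(-4 + \left(-1 + 1\right)\right)\right)^{2} - \frac{23 \left(- 2 \left(-4 + \left(-1 + 1\right)\right)\right)}{27}\right)^{2} = \left(-42 + \left(- 2 \left(-4 + 0\right)\right)^{2} - \frac{23 \left(- 2 \left(-4 + 0\right)\right)}{27}\right)^{2} = \left(-42 + \left(\left(-2\right) \left(-4\right)\right)^{2} - \frac{23 \left(\left(-2\right) \left(-4\right)\right)}{27}\right)^{2} = \left(-42 + 8^{2} - \frac{184}{27}\right)^{2} = \left(-42 + 64 - \frac{184}{27}\right)^{2} = \left(\frac{410}{27}\right)^{2} = \frac{168100}{729}$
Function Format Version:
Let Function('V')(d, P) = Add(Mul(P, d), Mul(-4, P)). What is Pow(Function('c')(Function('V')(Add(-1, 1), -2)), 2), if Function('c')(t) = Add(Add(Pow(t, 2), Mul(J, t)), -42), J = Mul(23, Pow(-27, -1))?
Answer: Rational(168100, 729) ≈ 230.59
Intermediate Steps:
J = Rational(-23, 27) (J = Mul(23, Rational(-1, 27)) = Rational(-23, 27) ≈ -0.85185)
Function('V')(d, P) = Add(Mul(-4, P), Mul(P, d))
Function('c')(t) = Add(-42, Pow(t, 2), Mul(Rational(-23, 27), t)) (Function('c')(t) = Add(Add(Pow(t, 2), Mul(Rational(-23, 27), t)), -42) = Add(-42, Pow(t, 2), Mul(Rational(-23, 27), t)))
Pow(Function('c')(Function('V')(Add(-1, 1), -2)), 2) = Pow(Add(-42, Pow(Mul(-2, Add(-4, Add(-1, 1))), 2), Mul(Rational(-23, 27), Mul(-2, Add(-4, Add(-1, 1))))), 2) = Pow(Add(-42, Pow(Mul(-2, Add(-4, 0)), 2), Mul(Rational(-23, 27), Mul(-2, Add(-4, 0)))), 2) = Pow(Add(-42, Pow(Mul(-2, -4), 2), Mul(Rational(-23, 27), Mul(-2, -4))), 2) = Pow(Add(-42, Pow(8, 2), Mul(Rational(-23, 27), 8)), 2) = Pow(Add(-42, 64, Rational(-184, 27)), 2) = Pow(Rational(410, 27), 2) = Rational(168100, 729)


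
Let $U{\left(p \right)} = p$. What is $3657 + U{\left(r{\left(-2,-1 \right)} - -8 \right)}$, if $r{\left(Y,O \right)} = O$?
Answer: $3664$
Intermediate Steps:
$3657 + U{\left(r{\left(-2,-1 \right)} - -8 \right)} = 3657 - -7 = 3657 + \left(-1 + 8\right) = 3657 + 7 = 3664$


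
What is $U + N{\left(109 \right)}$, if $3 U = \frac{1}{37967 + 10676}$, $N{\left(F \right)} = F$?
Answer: $\frac{15906262}{145929} \approx 109.0$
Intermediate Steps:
$U = \frac{1}{145929}$ ($U = \frac{1}{3 \left(37967 + 10676\right)} = \frac{1}{3 \cdot 48643} = \frac{1}{3} \cdot \frac{1}{48643} = \frac{1}{145929} \approx 6.8526 \cdot 10^{-6}$)
$U + N{\left(109 \right)} = \frac{1}{145929} + 109 = \frac{15906262}{145929}$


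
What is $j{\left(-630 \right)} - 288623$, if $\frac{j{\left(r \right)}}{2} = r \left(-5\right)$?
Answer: $-282323$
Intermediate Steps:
$j{\left(r \right)} = - 10 r$ ($j{\left(r \right)} = 2 r \left(-5\right) = 2 \left(- 5 r\right) = - 10 r$)
$j{\left(-630 \right)} - 288623 = \left(-10\right) \left(-630\right) - 288623 = 6300 - 288623 = -282323$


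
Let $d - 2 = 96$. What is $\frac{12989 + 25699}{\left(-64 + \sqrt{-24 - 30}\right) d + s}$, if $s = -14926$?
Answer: $- \frac{22780784}{12496495} - \frac{315952 i \sqrt{6}}{12496495} \approx -1.823 - 0.061931 i$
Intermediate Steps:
$d = 98$ ($d = 2 + 96 = 98$)
$\frac{12989 + 25699}{\left(-64 + \sqrt{-24 - 30}\right) d + s} = \frac{12989 + 25699}{\left(-64 + \sqrt{-24 - 30}\right) 98 - 14926} = \frac{38688}{\left(-64 + \sqrt{-54}\right) 98 - 14926} = \frac{38688}{\left(-64 + 3 i \sqrt{6}\right) 98 - 14926} = \frac{38688}{\left(-6272 + 294 i \sqrt{6}\right) - 14926} = \frac{38688}{-21198 + 294 i \sqrt{6}}$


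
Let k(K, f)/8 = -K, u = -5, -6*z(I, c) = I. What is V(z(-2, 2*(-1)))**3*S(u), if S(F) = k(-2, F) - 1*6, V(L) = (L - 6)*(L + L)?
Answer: -393040/729 ≈ -539.15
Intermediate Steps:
z(I, c) = -I/6
k(K, f) = -8*K (k(K, f) = 8*(-K) = -8*K)
V(L) = 2*L*(-6 + L) (V(L) = (-6 + L)*(2*L) = 2*L*(-6 + L))
S(F) = 10 (S(F) = -8*(-2) - 1*6 = 16 - 6 = 10)
V(z(-2, 2*(-1)))**3*S(u) = (2*(-1/6*(-2))*(-6 - 1/6*(-2)))**3*10 = (2*(1/3)*(-6 + 1/3))**3*10 = (2*(1/3)*(-17/3))**3*10 = (-34/9)**3*10 = -39304/729*10 = -393040/729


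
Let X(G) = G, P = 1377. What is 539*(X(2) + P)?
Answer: 743281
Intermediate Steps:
539*(X(2) + P) = 539*(2 + 1377) = 539*1379 = 743281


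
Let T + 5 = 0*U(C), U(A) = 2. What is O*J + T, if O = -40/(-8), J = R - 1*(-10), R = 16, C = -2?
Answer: 125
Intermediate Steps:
T = -5 (T = -5 + 0*2 = -5 + 0 = -5)
J = 26 (J = 16 - 1*(-10) = 16 + 10 = 26)
O = 5 (O = -40*(-⅛) = 5)
O*J + T = 5*26 - 5 = 130 - 5 = 125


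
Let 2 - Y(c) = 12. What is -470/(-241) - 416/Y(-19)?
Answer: 52478/1205 ≈ 43.550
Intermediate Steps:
Y(c) = -10 (Y(c) = 2 - 1*12 = 2 - 12 = -10)
-470/(-241) - 416/Y(-19) = -470/(-241) - 416/(-10) = -470*(-1/241) - 416*(-1/10) = 470/241 + 208/5 = 52478/1205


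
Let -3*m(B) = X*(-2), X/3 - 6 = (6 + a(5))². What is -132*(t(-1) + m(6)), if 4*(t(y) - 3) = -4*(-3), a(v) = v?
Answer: -34320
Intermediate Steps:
t(y) = 6 (t(y) = 3 + (-4*(-3))/4 = 3 + (¼)*12 = 3 + 3 = 6)
X = 381 (X = 18 + 3*(6 + 5)² = 18 + 3*11² = 18 + 3*121 = 18 + 363 = 381)
m(B) = 254 (m(B) = -127*(-2) = -⅓*(-762) = 254)
-132*(t(-1) + m(6)) = -132*(6 + 254) = -132*260 = -34320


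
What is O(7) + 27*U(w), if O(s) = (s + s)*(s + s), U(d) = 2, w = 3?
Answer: 250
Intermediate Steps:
O(s) = 4*s² (O(s) = (2*s)*(2*s) = 4*s²)
O(7) + 27*U(w) = 4*7² + 27*2 = 4*49 + 54 = 196 + 54 = 250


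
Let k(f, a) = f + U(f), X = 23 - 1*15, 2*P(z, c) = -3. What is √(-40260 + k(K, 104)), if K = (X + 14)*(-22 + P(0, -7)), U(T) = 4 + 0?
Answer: I*√40773 ≈ 201.92*I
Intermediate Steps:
P(z, c) = -3/2 (P(z, c) = (½)*(-3) = -3/2)
U(T) = 4
X = 8 (X = 23 - 15 = 8)
K = -517 (K = (8 + 14)*(-22 - 3/2) = 22*(-47/2) = -517)
k(f, a) = 4 + f (k(f, a) = f + 4 = 4 + f)
√(-40260 + k(K, 104)) = √(-40260 + (4 - 517)) = √(-40260 - 513) = √(-40773) = I*√40773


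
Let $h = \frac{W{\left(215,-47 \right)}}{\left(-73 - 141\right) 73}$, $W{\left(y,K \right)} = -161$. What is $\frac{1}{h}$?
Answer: $\frac{15622}{161} \approx 97.031$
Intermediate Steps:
$h = \frac{161}{15622}$ ($h = - \frac{161}{\left(-73 - 141\right) 73} = - \frac{161}{\left(-214\right) 73} = - \frac{161}{-15622} = \left(-161\right) \left(- \frac{1}{15622}\right) = \frac{161}{15622} \approx 0.010306$)
$\frac{1}{h} = \frac{1}{\frac{161}{15622}} = \frac{15622}{161}$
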